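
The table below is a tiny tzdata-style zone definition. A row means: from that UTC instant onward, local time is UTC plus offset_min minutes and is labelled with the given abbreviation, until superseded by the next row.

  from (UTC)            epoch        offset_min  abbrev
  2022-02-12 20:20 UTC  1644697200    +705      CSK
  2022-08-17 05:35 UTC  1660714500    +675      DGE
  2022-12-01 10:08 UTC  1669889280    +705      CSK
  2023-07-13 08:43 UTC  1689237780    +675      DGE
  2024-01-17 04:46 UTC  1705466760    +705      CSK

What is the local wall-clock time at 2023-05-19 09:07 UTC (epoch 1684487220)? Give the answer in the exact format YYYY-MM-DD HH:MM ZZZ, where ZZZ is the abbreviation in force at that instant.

Query: 2023-05-19 09:07 UTC
Rule 3/5 (CSK, +11:45): 2022-12-01 10:08 UTC ≤ query < 2023-07-13 08:43 UTC
9·60 + 7 + 705 = 1252 min
1252 = 0·1440 + 1252; 1252 = 20·60 + 52 → 20:52, same day
→ 2023-05-19 20:52 CSK

2023-05-19 20:52 CSK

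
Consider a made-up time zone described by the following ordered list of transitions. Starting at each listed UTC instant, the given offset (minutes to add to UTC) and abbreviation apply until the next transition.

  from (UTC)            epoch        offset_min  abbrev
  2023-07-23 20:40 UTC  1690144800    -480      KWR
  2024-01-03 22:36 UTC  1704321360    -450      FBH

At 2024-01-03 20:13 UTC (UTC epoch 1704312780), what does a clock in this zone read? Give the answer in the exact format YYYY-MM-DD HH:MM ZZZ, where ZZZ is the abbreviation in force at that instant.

Query: 2024-01-03 20:13 UTC
Rule 1/2 (KWR, -08:00): 2023-07-23 20:40 UTC ≤ query < 2024-01-03 22:36 UTC
20·60 + 13 - 480 = 733 min
733 = 0·1440 + 733; 733 = 12·60 + 13 → 12:13, same day
→ 2024-01-03 12:13 KWR

2024-01-03 12:13 KWR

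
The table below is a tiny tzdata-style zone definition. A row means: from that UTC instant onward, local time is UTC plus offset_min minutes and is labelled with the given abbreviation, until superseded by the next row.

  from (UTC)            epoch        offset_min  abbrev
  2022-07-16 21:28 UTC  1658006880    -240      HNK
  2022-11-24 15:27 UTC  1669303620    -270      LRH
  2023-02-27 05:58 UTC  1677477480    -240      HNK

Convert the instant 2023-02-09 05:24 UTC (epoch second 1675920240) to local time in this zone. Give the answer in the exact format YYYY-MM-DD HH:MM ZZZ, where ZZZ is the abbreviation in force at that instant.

2023-02-09 00:54 LRH

Query: 2023-02-09 05:24 UTC
Rule 2/3 (LRH, -04:30): 2022-11-24 15:27 UTC ≤ query < 2023-02-27 05:58 UTC
5·60 + 24 - 270 = 54 min
54 = 0·1440 + 54; 54 = 0·60 + 54 → 00:54, same day
→ 2023-02-09 00:54 LRH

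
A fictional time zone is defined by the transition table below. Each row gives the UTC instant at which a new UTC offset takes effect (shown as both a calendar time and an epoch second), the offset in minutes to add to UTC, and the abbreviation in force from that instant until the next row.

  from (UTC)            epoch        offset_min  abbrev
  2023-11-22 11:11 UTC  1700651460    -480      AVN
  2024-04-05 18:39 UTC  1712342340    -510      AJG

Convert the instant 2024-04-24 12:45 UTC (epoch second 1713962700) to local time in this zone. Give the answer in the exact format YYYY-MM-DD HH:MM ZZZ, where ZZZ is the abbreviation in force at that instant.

Query: 2024-04-24 12:45 UTC
Rule 2/2 (AJG, -08:30): 2024-04-05 18:39 UTC ≤ query < +∞
12·60 + 45 - 510 = 255 min
255 = 0·1440 + 255; 255 = 4·60 + 15 → 04:15, same day
→ 2024-04-24 04:15 AJG

2024-04-24 04:15 AJG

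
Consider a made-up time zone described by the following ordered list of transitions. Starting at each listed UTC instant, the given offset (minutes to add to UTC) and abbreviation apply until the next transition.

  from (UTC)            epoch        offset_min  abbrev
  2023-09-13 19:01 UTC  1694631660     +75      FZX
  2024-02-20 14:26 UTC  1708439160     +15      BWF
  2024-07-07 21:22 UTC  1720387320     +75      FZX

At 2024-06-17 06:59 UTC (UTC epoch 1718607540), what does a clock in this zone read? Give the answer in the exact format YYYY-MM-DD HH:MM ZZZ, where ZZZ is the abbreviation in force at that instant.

2024-06-17 07:14 BWF

Query: 2024-06-17 06:59 UTC
Rule 2/3 (BWF, +00:15): 2024-02-20 14:26 UTC ≤ query < 2024-07-07 21:22 UTC
6·60 + 59 + 15 = 434 min
434 = 0·1440 + 434; 434 = 7·60 + 14 → 07:14, same day
→ 2024-06-17 07:14 BWF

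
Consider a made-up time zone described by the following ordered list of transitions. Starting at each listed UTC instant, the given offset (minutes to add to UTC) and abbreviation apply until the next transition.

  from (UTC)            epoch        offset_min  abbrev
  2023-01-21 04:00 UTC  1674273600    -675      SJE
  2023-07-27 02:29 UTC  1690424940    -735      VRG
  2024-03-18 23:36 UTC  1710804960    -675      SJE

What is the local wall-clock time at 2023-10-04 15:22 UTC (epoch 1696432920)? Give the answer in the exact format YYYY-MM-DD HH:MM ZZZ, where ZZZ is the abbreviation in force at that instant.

2023-10-04 03:07 VRG

Query: 2023-10-04 15:22 UTC
Rule 2/3 (VRG, -12:15): 2023-07-27 02:29 UTC ≤ query < 2024-03-18 23:36 UTC
15·60 + 22 - 735 = 187 min
187 = 0·1440 + 187; 187 = 3·60 + 7 → 03:07, same day
→ 2023-10-04 03:07 VRG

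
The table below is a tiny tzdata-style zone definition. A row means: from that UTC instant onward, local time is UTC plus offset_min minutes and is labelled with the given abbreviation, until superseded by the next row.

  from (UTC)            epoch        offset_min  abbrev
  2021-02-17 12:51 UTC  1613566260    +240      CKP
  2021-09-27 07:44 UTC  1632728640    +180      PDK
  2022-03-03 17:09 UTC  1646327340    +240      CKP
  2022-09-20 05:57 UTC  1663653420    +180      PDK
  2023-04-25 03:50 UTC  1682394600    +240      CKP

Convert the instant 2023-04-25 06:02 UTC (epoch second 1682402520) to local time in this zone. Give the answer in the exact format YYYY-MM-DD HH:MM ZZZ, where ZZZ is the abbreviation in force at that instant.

Query: 2023-04-25 06:02 UTC
Rule 5/5 (CKP, +04:00): 2023-04-25 03:50 UTC ≤ query < +∞
6·60 + 2 + 240 = 602 min
602 = 0·1440 + 602; 602 = 10·60 + 2 → 10:02, same day
→ 2023-04-25 10:02 CKP

2023-04-25 10:02 CKP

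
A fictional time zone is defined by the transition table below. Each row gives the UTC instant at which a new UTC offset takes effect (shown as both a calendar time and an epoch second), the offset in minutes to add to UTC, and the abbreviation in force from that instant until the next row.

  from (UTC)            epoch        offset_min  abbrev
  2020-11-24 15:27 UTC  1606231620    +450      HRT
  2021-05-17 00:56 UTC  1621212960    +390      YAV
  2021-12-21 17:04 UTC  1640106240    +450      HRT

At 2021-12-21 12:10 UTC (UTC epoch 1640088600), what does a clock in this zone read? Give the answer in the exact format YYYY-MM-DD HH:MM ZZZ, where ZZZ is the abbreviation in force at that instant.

Query: 2021-12-21 12:10 UTC
Rule 2/3 (YAV, +06:30): 2021-05-17 00:56 UTC ≤ query < 2021-12-21 17:04 UTC
12·60 + 10 + 390 = 1120 min
1120 = 0·1440 + 1120; 1120 = 18·60 + 40 → 18:40, same day
→ 2021-12-21 18:40 YAV

2021-12-21 18:40 YAV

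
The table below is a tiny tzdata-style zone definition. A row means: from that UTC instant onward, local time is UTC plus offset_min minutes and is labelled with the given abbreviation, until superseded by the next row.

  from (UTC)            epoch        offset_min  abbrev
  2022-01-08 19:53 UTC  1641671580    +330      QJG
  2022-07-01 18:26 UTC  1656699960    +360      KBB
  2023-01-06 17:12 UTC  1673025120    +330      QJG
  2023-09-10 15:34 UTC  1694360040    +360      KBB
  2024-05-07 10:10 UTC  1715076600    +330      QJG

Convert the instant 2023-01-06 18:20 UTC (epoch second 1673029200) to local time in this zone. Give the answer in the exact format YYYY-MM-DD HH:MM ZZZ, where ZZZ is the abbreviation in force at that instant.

2023-01-06 23:50 QJG

Query: 2023-01-06 18:20 UTC
Rule 3/5 (QJG, +05:30): 2023-01-06 17:12 UTC ≤ query < 2023-09-10 15:34 UTC
18·60 + 20 + 330 = 1430 min
1430 = 0·1440 + 1430; 1430 = 23·60 + 50 → 23:50, same day
→ 2023-01-06 23:50 QJG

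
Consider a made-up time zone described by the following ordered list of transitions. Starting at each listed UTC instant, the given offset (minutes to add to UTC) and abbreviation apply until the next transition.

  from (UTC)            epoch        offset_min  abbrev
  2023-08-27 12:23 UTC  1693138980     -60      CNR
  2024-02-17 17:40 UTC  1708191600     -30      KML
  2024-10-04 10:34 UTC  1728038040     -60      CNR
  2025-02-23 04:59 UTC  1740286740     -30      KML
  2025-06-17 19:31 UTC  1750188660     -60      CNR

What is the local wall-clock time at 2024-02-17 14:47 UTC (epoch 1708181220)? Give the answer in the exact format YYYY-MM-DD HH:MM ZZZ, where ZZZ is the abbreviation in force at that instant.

Query: 2024-02-17 14:47 UTC
Rule 1/5 (CNR, -01:00): 2023-08-27 12:23 UTC ≤ query < 2024-02-17 17:40 UTC
14·60 + 47 - 60 = 827 min
827 = 0·1440 + 827; 827 = 13·60 + 47 → 13:47, same day
→ 2024-02-17 13:47 CNR

2024-02-17 13:47 CNR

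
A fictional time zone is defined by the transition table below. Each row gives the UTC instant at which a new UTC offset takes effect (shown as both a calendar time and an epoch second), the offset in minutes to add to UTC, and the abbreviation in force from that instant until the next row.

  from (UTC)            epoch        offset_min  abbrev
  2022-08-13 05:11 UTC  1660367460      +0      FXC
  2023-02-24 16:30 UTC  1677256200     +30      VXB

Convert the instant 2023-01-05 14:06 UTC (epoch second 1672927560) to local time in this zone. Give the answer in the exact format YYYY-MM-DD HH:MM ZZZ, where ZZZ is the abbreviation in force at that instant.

Query: 2023-01-05 14:06 UTC
Rule 1/2 (FXC, +00:00): 2022-08-13 05:11 UTC ≤ query < 2023-02-24 16:30 UTC
14·60 + 6 + 0 = 846 min
846 = 0·1440 + 846; 846 = 14·60 + 6 → 14:06, same day
→ 2023-01-05 14:06 FXC

2023-01-05 14:06 FXC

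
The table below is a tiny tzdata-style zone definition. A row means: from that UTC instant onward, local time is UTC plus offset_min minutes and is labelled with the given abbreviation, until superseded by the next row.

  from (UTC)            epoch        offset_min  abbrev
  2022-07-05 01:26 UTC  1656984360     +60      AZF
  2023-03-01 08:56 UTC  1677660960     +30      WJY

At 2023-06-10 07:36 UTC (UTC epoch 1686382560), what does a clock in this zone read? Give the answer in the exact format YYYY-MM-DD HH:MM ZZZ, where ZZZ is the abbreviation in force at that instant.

2023-06-10 08:06 WJY

Query: 2023-06-10 07:36 UTC
Rule 2/2 (WJY, +00:30): 2023-03-01 08:56 UTC ≤ query < +∞
7·60 + 36 + 30 = 486 min
486 = 0·1440 + 486; 486 = 8·60 + 6 → 08:06, same day
→ 2023-06-10 08:06 WJY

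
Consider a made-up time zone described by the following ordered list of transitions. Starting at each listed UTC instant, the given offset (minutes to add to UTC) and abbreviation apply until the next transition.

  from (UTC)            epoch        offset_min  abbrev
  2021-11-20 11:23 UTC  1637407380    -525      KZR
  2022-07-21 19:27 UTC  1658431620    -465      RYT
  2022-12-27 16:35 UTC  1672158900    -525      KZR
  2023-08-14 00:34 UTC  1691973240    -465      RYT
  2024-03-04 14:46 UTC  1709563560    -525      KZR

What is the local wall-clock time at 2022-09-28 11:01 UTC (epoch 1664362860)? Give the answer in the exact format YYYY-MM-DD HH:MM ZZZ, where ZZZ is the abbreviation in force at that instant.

2022-09-28 03:16 RYT

Query: 2022-09-28 11:01 UTC
Rule 2/5 (RYT, -07:45): 2022-07-21 19:27 UTC ≤ query < 2022-12-27 16:35 UTC
11·60 + 1 - 465 = 196 min
196 = 0·1440 + 196; 196 = 3·60 + 16 → 03:16, same day
→ 2022-09-28 03:16 RYT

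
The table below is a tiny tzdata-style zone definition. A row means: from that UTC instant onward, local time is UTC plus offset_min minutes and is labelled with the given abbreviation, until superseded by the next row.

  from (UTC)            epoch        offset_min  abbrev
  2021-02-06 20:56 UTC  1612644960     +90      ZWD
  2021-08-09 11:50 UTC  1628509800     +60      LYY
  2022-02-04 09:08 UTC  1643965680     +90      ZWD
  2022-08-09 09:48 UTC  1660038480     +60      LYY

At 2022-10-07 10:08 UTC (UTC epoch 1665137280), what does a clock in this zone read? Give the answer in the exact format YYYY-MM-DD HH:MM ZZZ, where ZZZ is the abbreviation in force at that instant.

2022-10-07 11:08 LYY

Query: 2022-10-07 10:08 UTC
Rule 4/4 (LYY, +01:00): 2022-08-09 09:48 UTC ≤ query < +∞
10·60 + 8 + 60 = 668 min
668 = 0·1440 + 668; 668 = 11·60 + 8 → 11:08, same day
→ 2022-10-07 11:08 LYY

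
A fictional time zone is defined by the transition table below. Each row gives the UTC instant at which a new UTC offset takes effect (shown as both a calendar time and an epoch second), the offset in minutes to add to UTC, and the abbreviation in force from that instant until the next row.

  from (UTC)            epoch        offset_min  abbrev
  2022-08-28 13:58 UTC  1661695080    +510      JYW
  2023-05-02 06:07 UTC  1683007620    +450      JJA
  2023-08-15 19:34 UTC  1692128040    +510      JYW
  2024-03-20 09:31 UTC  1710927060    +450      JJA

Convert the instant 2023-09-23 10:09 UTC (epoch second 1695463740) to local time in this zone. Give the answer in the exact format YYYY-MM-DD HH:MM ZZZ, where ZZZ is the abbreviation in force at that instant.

2023-09-23 18:39 JYW

Query: 2023-09-23 10:09 UTC
Rule 3/4 (JYW, +08:30): 2023-08-15 19:34 UTC ≤ query < 2024-03-20 09:31 UTC
10·60 + 9 + 510 = 1119 min
1119 = 0·1440 + 1119; 1119 = 18·60 + 39 → 18:39, same day
→ 2023-09-23 18:39 JYW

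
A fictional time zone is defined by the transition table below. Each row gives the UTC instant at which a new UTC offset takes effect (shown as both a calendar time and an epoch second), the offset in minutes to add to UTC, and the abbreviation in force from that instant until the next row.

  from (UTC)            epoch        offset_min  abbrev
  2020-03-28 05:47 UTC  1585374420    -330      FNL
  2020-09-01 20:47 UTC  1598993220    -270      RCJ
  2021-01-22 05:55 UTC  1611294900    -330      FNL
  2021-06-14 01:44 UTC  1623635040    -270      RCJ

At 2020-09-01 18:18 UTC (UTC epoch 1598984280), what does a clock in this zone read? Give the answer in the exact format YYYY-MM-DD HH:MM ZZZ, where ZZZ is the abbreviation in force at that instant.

Query: 2020-09-01 18:18 UTC
Rule 1/4 (FNL, -05:30): 2020-03-28 05:47 UTC ≤ query < 2020-09-01 20:47 UTC
18·60 + 18 - 330 = 768 min
768 = 0·1440 + 768; 768 = 12·60 + 48 → 12:48, same day
→ 2020-09-01 12:48 FNL

2020-09-01 12:48 FNL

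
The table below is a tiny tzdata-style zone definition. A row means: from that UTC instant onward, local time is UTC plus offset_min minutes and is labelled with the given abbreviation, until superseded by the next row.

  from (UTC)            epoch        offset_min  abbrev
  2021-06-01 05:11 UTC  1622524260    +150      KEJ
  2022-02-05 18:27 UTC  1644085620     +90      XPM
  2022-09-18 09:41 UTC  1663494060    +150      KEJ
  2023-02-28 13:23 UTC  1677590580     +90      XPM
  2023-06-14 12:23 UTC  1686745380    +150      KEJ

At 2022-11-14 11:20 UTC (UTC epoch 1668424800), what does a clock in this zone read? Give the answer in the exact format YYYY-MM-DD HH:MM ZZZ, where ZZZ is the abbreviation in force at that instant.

Query: 2022-11-14 11:20 UTC
Rule 3/5 (KEJ, +02:30): 2022-09-18 09:41 UTC ≤ query < 2023-02-28 13:23 UTC
11·60 + 20 + 150 = 830 min
830 = 0·1440 + 830; 830 = 13·60 + 50 → 13:50, same day
→ 2022-11-14 13:50 KEJ

2022-11-14 13:50 KEJ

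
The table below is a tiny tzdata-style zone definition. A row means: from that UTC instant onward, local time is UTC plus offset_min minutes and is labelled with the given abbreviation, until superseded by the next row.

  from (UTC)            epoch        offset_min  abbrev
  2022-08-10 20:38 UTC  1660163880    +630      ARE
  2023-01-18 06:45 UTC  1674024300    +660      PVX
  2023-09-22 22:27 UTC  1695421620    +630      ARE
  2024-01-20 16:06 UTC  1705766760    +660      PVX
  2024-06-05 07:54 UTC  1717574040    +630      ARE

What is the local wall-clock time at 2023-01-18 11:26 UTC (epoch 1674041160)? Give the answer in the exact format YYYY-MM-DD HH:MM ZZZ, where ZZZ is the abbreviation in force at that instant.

2023-01-18 22:26 PVX

Query: 2023-01-18 11:26 UTC
Rule 2/5 (PVX, +11:00): 2023-01-18 06:45 UTC ≤ query < 2023-09-22 22:27 UTC
11·60 + 26 + 660 = 1346 min
1346 = 0·1440 + 1346; 1346 = 22·60 + 26 → 22:26, same day
→ 2023-01-18 22:26 PVX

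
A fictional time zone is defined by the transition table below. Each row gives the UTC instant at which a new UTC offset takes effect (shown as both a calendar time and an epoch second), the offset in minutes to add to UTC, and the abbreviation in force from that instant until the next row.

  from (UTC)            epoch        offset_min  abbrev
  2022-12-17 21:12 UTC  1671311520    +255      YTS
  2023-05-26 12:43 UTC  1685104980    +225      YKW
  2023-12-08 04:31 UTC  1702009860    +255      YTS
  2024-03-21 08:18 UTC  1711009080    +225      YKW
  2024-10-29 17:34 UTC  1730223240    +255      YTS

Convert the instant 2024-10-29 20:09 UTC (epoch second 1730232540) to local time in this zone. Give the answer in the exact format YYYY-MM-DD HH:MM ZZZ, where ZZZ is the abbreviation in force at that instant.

Query: 2024-10-29 20:09 UTC
Rule 5/5 (YTS, +04:15): 2024-10-29 17:34 UTC ≤ query < +∞
20·60 + 9 + 255 = 1464 min
1464 = 1·1440 + 24; 24 = 0·60 + 24 → 00:24, 2024-10-29 + 1 day = 2024-10-30
→ 2024-10-30 00:24 YTS

2024-10-30 00:24 YTS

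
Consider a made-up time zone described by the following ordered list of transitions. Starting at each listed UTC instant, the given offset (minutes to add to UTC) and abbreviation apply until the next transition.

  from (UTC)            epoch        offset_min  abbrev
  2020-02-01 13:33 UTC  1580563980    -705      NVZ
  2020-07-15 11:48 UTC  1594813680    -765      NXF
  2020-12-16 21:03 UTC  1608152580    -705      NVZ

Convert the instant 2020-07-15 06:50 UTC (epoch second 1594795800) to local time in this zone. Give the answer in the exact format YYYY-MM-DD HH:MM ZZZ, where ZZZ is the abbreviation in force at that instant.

Query: 2020-07-15 06:50 UTC
Rule 1/3 (NVZ, -11:45): 2020-02-01 13:33 UTC ≤ query < 2020-07-15 11:48 UTC
6·60 + 50 - 705 = -295 min
-295 = -1·1440 + 1145; 1145 = 19·60 + 5 → 19:05, 2020-07-15 - 1 day = 2020-07-14
→ 2020-07-14 19:05 NVZ

2020-07-14 19:05 NVZ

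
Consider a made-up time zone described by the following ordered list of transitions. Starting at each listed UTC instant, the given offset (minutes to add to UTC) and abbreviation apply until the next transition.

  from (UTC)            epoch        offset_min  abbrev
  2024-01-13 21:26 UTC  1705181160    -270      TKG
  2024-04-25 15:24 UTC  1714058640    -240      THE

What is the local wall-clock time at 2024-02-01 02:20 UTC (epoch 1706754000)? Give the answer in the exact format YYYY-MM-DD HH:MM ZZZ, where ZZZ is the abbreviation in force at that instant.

Query: 2024-02-01 02:20 UTC
Rule 1/2 (TKG, -04:30): 2024-01-13 21:26 UTC ≤ query < 2024-04-25 15:24 UTC
2·60 + 20 - 270 = -130 min
-130 = -1·1440 + 1310; 1310 = 21·60 + 50 → 21:50, 2024-02-01 - 1 day = 2024-01-31
→ 2024-01-31 21:50 TKG

2024-01-31 21:50 TKG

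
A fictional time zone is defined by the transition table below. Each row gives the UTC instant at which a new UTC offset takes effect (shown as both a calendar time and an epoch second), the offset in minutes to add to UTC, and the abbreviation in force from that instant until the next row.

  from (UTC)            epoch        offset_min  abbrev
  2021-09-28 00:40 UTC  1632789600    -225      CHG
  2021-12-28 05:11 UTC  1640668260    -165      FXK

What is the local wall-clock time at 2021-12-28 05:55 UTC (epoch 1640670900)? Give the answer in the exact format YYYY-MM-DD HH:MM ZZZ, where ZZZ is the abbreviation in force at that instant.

Query: 2021-12-28 05:55 UTC
Rule 2/2 (FXK, -02:45): 2021-12-28 05:11 UTC ≤ query < +∞
5·60 + 55 - 165 = 190 min
190 = 0·1440 + 190; 190 = 3·60 + 10 → 03:10, same day
→ 2021-12-28 03:10 FXK

2021-12-28 03:10 FXK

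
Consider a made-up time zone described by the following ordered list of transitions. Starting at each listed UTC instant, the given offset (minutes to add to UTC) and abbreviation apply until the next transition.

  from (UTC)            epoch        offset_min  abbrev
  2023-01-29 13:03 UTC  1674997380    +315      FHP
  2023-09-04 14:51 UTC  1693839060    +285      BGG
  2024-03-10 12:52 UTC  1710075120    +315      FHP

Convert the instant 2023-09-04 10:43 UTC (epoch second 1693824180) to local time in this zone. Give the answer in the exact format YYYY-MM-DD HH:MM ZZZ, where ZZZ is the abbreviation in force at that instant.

2023-09-04 15:58 FHP

Query: 2023-09-04 10:43 UTC
Rule 1/3 (FHP, +05:15): 2023-01-29 13:03 UTC ≤ query < 2023-09-04 14:51 UTC
10·60 + 43 + 315 = 958 min
958 = 0·1440 + 958; 958 = 15·60 + 58 → 15:58, same day
→ 2023-09-04 15:58 FHP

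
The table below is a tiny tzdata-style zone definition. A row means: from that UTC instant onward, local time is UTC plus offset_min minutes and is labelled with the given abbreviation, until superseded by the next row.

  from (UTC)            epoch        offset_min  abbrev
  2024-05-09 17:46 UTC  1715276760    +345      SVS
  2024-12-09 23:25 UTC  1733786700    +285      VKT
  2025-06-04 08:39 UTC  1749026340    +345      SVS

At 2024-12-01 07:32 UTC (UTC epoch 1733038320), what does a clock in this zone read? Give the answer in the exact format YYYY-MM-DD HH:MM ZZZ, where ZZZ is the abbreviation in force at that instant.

2024-12-01 13:17 SVS

Query: 2024-12-01 07:32 UTC
Rule 1/3 (SVS, +05:45): 2024-05-09 17:46 UTC ≤ query < 2024-12-09 23:25 UTC
7·60 + 32 + 345 = 797 min
797 = 0·1440 + 797; 797 = 13·60 + 17 → 13:17, same day
→ 2024-12-01 13:17 SVS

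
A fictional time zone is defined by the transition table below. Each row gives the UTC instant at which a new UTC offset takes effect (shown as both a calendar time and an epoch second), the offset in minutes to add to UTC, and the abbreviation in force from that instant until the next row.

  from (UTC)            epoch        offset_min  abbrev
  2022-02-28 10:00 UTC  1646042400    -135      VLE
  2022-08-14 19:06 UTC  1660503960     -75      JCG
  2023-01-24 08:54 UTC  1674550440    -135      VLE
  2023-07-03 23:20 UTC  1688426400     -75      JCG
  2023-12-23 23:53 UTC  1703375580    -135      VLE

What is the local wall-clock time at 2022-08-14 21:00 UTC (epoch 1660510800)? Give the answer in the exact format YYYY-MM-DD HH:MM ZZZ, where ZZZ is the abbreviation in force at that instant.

Query: 2022-08-14 21:00 UTC
Rule 2/5 (JCG, -01:15): 2022-08-14 19:06 UTC ≤ query < 2023-01-24 08:54 UTC
21·60 + 0 - 75 = 1185 min
1185 = 0·1440 + 1185; 1185 = 19·60 + 45 → 19:45, same day
→ 2022-08-14 19:45 JCG

2022-08-14 19:45 JCG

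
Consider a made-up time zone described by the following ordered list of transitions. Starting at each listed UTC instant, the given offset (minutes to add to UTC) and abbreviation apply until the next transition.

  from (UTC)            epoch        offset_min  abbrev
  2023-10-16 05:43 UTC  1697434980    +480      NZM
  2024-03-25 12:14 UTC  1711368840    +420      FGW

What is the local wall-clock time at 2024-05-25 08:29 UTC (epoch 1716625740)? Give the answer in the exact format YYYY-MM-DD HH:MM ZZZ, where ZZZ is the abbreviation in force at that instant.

2024-05-25 15:29 FGW

Query: 2024-05-25 08:29 UTC
Rule 2/2 (FGW, +07:00): 2024-03-25 12:14 UTC ≤ query < +∞
8·60 + 29 + 420 = 929 min
929 = 0·1440 + 929; 929 = 15·60 + 29 → 15:29, same day
→ 2024-05-25 15:29 FGW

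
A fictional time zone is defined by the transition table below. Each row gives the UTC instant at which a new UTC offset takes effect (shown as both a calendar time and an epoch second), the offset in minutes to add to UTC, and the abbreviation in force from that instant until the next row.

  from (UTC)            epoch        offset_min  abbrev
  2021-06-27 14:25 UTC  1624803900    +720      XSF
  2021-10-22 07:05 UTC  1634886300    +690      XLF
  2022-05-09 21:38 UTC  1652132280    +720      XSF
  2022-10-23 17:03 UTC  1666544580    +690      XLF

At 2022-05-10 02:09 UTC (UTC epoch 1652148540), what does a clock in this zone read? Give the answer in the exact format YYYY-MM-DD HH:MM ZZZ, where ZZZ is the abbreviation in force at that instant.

2022-05-10 14:09 XSF

Query: 2022-05-10 02:09 UTC
Rule 3/4 (XSF, +12:00): 2022-05-09 21:38 UTC ≤ query < 2022-10-23 17:03 UTC
2·60 + 9 + 720 = 849 min
849 = 0·1440 + 849; 849 = 14·60 + 9 → 14:09, same day
→ 2022-05-10 14:09 XSF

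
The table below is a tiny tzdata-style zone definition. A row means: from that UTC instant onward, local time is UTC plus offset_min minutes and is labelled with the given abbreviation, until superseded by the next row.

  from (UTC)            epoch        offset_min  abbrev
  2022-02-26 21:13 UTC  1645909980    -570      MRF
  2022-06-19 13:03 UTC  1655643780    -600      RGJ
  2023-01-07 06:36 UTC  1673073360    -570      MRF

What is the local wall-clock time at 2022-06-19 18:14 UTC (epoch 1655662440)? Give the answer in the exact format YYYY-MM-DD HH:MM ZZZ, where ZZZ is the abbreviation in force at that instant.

2022-06-19 08:14 RGJ

Query: 2022-06-19 18:14 UTC
Rule 2/3 (RGJ, -10:00): 2022-06-19 13:03 UTC ≤ query < 2023-01-07 06:36 UTC
18·60 + 14 - 600 = 494 min
494 = 0·1440 + 494; 494 = 8·60 + 14 → 08:14, same day
→ 2022-06-19 08:14 RGJ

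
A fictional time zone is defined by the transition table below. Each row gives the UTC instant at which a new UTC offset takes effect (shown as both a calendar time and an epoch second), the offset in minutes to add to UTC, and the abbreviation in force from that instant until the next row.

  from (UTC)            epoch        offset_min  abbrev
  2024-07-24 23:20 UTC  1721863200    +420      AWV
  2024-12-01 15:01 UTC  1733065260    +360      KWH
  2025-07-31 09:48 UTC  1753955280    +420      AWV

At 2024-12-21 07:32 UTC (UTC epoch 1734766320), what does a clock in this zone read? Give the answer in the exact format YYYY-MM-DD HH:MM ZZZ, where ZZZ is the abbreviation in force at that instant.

Query: 2024-12-21 07:32 UTC
Rule 2/3 (KWH, +06:00): 2024-12-01 15:01 UTC ≤ query < 2025-07-31 09:48 UTC
7·60 + 32 + 360 = 812 min
812 = 0·1440 + 812; 812 = 13·60 + 32 → 13:32, same day
→ 2024-12-21 13:32 KWH

2024-12-21 13:32 KWH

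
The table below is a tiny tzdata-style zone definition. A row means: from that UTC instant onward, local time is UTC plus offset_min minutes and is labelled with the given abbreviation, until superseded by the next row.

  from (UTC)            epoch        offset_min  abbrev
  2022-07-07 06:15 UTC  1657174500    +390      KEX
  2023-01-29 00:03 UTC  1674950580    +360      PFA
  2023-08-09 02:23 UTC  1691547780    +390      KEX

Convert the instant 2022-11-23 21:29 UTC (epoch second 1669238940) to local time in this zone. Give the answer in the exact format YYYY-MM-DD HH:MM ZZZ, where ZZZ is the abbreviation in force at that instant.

2022-11-24 03:59 KEX

Query: 2022-11-23 21:29 UTC
Rule 1/3 (KEX, +06:30): 2022-07-07 06:15 UTC ≤ query < 2023-01-29 00:03 UTC
21·60 + 29 + 390 = 1679 min
1679 = 1·1440 + 239; 239 = 3·60 + 59 → 03:59, 2022-11-23 + 1 day = 2022-11-24
→ 2022-11-24 03:59 KEX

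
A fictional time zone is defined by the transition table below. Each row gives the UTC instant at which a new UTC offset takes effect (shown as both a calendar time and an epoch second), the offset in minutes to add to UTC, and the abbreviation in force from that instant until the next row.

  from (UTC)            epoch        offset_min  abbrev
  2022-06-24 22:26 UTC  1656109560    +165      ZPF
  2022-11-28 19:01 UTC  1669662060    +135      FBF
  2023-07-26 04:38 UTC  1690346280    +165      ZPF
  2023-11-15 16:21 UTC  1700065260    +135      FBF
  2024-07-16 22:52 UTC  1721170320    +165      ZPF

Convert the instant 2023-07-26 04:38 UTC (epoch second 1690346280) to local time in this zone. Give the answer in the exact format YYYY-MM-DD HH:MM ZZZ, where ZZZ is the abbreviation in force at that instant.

2023-07-26 07:23 ZPF

Query: 2023-07-26 04:38 UTC
Rule 3/5 (ZPF, +02:45): 2023-07-26 04:38 UTC ≤ query < 2023-11-15 16:21 UTC
4·60 + 38 + 165 = 443 min
443 = 0·1440 + 443; 443 = 7·60 + 23 → 07:23, same day
→ 2023-07-26 07:23 ZPF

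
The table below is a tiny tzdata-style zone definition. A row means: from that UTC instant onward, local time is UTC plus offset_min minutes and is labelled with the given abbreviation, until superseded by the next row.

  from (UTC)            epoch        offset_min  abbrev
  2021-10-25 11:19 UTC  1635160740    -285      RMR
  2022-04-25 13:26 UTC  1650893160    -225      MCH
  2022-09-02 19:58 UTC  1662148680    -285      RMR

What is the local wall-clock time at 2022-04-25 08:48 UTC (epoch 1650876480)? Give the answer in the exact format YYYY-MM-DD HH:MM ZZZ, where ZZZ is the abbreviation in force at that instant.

2022-04-25 04:03 RMR

Query: 2022-04-25 08:48 UTC
Rule 1/3 (RMR, -04:45): 2021-10-25 11:19 UTC ≤ query < 2022-04-25 13:26 UTC
8·60 + 48 - 285 = 243 min
243 = 0·1440 + 243; 243 = 4·60 + 3 → 04:03, same day
→ 2022-04-25 04:03 RMR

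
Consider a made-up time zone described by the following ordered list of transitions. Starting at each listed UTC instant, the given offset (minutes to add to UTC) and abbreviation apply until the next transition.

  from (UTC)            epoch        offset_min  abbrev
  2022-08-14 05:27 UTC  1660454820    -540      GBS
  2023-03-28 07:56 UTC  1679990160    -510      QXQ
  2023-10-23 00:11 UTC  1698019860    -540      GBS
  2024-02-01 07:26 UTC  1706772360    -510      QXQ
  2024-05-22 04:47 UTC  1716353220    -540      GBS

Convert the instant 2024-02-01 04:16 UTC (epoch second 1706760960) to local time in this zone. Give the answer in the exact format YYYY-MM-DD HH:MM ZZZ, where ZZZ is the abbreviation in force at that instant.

2024-01-31 19:16 GBS

Query: 2024-02-01 04:16 UTC
Rule 3/5 (GBS, -09:00): 2023-10-23 00:11 UTC ≤ query < 2024-02-01 07:26 UTC
4·60 + 16 - 540 = -284 min
-284 = -1·1440 + 1156; 1156 = 19·60 + 16 → 19:16, 2024-02-01 - 1 day = 2024-01-31
→ 2024-01-31 19:16 GBS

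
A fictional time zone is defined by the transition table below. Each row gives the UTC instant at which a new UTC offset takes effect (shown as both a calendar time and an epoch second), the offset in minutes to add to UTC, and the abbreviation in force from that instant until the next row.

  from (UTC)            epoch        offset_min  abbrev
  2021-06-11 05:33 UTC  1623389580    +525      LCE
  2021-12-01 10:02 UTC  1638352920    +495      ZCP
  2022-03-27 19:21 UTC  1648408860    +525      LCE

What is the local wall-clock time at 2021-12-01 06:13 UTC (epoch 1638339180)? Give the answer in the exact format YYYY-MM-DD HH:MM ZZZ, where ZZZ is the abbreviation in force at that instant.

Query: 2021-12-01 06:13 UTC
Rule 1/3 (LCE, +08:45): 2021-06-11 05:33 UTC ≤ query < 2021-12-01 10:02 UTC
6·60 + 13 + 525 = 898 min
898 = 0·1440 + 898; 898 = 14·60 + 58 → 14:58, same day
→ 2021-12-01 14:58 LCE

2021-12-01 14:58 LCE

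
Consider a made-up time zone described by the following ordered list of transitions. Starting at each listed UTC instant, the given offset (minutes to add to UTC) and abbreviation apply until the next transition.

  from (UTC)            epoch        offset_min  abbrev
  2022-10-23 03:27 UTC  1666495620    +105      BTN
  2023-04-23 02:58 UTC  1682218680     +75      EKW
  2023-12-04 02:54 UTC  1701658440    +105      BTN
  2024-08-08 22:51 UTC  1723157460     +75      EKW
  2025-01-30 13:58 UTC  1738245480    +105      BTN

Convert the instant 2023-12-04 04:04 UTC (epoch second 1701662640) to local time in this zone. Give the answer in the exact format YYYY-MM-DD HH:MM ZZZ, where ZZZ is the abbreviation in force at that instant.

Query: 2023-12-04 04:04 UTC
Rule 3/5 (BTN, +01:45): 2023-12-04 02:54 UTC ≤ query < 2024-08-08 22:51 UTC
4·60 + 4 + 105 = 349 min
349 = 0·1440 + 349; 349 = 5·60 + 49 → 05:49, same day
→ 2023-12-04 05:49 BTN

2023-12-04 05:49 BTN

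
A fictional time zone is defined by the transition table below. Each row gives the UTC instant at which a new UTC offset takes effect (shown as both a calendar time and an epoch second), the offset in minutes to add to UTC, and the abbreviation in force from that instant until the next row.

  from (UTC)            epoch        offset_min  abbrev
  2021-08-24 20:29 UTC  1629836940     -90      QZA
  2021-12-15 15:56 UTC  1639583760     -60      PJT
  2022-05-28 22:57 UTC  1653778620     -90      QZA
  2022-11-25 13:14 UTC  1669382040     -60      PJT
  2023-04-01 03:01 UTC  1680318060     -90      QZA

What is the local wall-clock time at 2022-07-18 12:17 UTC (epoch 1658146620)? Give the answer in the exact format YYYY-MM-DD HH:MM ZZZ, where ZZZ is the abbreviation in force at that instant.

2022-07-18 10:47 QZA

Query: 2022-07-18 12:17 UTC
Rule 3/5 (QZA, -01:30): 2022-05-28 22:57 UTC ≤ query < 2022-11-25 13:14 UTC
12·60 + 17 - 90 = 647 min
647 = 0·1440 + 647; 647 = 10·60 + 47 → 10:47, same day
→ 2022-07-18 10:47 QZA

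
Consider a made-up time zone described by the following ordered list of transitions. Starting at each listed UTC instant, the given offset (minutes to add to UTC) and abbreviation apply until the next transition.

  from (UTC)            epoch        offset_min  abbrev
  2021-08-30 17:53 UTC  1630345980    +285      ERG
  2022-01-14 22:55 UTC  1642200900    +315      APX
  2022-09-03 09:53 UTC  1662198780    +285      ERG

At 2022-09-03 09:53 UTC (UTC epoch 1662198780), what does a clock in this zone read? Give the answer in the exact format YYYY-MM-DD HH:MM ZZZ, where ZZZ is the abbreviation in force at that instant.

2022-09-03 14:38 ERG

Query: 2022-09-03 09:53 UTC
Rule 3/3 (ERG, +04:45): 2022-09-03 09:53 UTC ≤ query < +∞
9·60 + 53 + 285 = 878 min
878 = 0·1440 + 878; 878 = 14·60 + 38 → 14:38, same day
→ 2022-09-03 14:38 ERG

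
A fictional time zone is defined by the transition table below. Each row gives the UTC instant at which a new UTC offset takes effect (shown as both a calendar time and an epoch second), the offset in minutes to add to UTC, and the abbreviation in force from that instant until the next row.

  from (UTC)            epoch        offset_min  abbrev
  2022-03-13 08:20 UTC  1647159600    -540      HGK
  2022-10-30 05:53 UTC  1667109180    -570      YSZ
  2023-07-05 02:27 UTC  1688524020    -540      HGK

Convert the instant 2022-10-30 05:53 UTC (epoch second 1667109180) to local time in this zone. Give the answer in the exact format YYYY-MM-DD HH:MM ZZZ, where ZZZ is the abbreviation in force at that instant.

2022-10-29 20:23 YSZ

Query: 2022-10-30 05:53 UTC
Rule 2/3 (YSZ, -09:30): 2022-10-30 05:53 UTC ≤ query < 2023-07-05 02:27 UTC
5·60 + 53 - 570 = -217 min
-217 = -1·1440 + 1223; 1223 = 20·60 + 23 → 20:23, 2022-10-30 - 1 day = 2022-10-29
→ 2022-10-29 20:23 YSZ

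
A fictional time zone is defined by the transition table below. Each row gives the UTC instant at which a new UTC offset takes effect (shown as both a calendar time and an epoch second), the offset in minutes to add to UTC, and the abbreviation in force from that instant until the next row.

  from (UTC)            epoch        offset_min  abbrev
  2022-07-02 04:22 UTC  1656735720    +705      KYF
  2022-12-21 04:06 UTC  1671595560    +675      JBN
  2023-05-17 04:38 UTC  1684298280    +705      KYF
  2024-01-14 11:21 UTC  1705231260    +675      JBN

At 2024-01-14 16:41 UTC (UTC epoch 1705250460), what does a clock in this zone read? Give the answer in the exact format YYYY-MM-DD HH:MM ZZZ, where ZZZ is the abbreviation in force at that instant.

Query: 2024-01-14 16:41 UTC
Rule 4/4 (JBN, +11:15): 2024-01-14 11:21 UTC ≤ query < +∞
16·60 + 41 + 675 = 1676 min
1676 = 1·1440 + 236; 236 = 3·60 + 56 → 03:56, 2024-01-14 + 1 day = 2024-01-15
→ 2024-01-15 03:56 JBN

2024-01-15 03:56 JBN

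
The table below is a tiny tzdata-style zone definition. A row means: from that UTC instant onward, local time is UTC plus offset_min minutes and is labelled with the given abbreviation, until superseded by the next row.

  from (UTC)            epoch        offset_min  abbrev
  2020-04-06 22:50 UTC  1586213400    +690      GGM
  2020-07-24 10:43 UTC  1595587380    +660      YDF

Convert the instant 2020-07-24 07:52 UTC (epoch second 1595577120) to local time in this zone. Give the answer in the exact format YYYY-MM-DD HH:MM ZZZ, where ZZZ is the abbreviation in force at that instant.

Query: 2020-07-24 07:52 UTC
Rule 1/2 (GGM, +11:30): 2020-04-06 22:50 UTC ≤ query < 2020-07-24 10:43 UTC
7·60 + 52 + 690 = 1162 min
1162 = 0·1440 + 1162; 1162 = 19·60 + 22 → 19:22, same day
→ 2020-07-24 19:22 GGM

2020-07-24 19:22 GGM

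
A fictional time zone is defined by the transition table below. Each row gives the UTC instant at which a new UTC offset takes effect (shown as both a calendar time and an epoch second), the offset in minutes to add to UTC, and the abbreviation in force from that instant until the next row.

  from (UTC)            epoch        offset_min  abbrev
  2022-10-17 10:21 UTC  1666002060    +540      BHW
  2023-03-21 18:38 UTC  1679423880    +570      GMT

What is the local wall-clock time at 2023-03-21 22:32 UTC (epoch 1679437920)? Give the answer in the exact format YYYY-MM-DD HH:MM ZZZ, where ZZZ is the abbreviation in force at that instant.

Query: 2023-03-21 22:32 UTC
Rule 2/2 (GMT, +09:30): 2023-03-21 18:38 UTC ≤ query < +∞
22·60 + 32 + 570 = 1922 min
1922 = 1·1440 + 482; 482 = 8·60 + 2 → 08:02, 2023-03-21 + 1 day = 2023-03-22
→ 2023-03-22 08:02 GMT

2023-03-22 08:02 GMT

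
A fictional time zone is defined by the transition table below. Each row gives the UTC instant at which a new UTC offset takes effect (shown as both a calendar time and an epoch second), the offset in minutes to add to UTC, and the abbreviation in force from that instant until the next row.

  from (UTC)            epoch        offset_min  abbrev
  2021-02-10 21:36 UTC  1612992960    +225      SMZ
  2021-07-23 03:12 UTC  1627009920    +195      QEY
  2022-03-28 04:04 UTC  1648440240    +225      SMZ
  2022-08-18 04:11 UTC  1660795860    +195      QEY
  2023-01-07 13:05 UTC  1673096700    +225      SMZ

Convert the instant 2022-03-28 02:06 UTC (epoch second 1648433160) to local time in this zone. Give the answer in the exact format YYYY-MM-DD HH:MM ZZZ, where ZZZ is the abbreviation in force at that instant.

2022-03-28 05:21 QEY

Query: 2022-03-28 02:06 UTC
Rule 2/5 (QEY, +03:15): 2021-07-23 03:12 UTC ≤ query < 2022-03-28 04:04 UTC
2·60 + 6 + 195 = 321 min
321 = 0·1440 + 321; 321 = 5·60 + 21 → 05:21, same day
→ 2022-03-28 05:21 QEY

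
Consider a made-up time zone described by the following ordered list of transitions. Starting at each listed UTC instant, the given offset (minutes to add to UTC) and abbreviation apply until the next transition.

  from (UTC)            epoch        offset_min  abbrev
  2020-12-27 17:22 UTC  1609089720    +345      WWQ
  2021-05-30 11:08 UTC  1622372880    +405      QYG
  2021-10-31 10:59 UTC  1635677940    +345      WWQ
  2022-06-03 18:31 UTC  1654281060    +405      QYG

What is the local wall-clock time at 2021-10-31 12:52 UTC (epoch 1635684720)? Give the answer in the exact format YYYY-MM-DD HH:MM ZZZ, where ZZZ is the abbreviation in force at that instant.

2021-10-31 18:37 WWQ

Query: 2021-10-31 12:52 UTC
Rule 3/4 (WWQ, +05:45): 2021-10-31 10:59 UTC ≤ query < 2022-06-03 18:31 UTC
12·60 + 52 + 345 = 1117 min
1117 = 0·1440 + 1117; 1117 = 18·60 + 37 → 18:37, same day
→ 2021-10-31 18:37 WWQ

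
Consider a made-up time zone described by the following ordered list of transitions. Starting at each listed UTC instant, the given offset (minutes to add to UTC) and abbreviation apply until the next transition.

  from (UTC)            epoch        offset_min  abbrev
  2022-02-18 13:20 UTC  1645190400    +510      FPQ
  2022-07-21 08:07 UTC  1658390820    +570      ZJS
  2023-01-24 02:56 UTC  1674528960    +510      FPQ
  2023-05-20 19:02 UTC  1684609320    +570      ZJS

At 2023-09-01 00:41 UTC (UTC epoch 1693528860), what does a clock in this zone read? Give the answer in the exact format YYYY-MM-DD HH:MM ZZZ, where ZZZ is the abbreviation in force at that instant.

Query: 2023-09-01 00:41 UTC
Rule 4/4 (ZJS, +09:30): 2023-05-20 19:02 UTC ≤ query < +∞
0·60 + 41 + 570 = 611 min
611 = 0·1440 + 611; 611 = 10·60 + 11 → 10:11, same day
→ 2023-09-01 10:11 ZJS

2023-09-01 10:11 ZJS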